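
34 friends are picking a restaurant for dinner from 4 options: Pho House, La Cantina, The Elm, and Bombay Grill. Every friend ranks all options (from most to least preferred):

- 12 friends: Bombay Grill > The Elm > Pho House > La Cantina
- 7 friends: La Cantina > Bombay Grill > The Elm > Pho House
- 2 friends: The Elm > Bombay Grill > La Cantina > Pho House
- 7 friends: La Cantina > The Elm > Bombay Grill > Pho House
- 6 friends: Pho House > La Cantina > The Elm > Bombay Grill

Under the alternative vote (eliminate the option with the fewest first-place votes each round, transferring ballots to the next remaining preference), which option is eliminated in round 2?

Pho House

Round 1: Pho House 6, La Cantina 14, The Elm 2, Bombay Grill 12. Eliminate The Elm.
Round 2: Pho House 6, La Cantina 14, Bombay Grill 14. Eliminate Pho House.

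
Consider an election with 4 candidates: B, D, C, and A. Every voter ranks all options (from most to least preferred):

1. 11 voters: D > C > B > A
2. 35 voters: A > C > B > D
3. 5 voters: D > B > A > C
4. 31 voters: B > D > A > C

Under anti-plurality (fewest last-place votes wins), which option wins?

B

Last-place votes: B 0, D 35, C 36, A 11.
B is ranked last by the fewest voters, so B wins.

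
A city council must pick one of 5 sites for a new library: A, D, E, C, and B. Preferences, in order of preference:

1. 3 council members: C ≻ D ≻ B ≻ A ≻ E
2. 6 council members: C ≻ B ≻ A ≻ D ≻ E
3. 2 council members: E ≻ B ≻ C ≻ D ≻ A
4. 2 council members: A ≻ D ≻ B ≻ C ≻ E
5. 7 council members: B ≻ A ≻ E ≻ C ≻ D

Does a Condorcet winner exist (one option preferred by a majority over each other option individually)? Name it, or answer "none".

B

B vs A: 18–2 for B.
B vs D: 15–5 for B.
B vs E: 18–2 for B.
B vs C: 11–9 for B.
B beats every other option head-to-head.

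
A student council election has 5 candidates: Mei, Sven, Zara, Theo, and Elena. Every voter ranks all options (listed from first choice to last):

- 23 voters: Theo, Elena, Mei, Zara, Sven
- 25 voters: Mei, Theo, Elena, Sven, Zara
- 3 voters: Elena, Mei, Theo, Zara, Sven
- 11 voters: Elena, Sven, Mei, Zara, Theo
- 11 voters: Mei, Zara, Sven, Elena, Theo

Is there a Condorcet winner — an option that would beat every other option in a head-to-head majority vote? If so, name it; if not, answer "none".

none

Checking pairwise contests:
Elena beats Mei 37–36.
Mei beats Sven 62–11.
Mei beats Zara 73–0.
Mei beats Theo 50–23.
Theo beats Elena 48–25.
Every option loses at least one head-to-head, so there is no Condorcet winner.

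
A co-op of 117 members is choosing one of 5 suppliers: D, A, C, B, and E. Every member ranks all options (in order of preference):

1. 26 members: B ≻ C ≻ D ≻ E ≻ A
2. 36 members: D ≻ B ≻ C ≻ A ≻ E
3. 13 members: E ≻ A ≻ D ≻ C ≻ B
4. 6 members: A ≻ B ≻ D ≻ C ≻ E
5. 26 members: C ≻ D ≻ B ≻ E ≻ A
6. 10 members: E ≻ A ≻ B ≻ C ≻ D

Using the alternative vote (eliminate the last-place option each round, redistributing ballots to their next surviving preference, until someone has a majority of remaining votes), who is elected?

D

Round 1: D 36, A 6, C 26, B 26, E 23. Eliminate A.
Round 2: D 36, C 26, B 32, E 23. Eliminate E.
Round 3: D 49, C 26, B 42. Eliminate C.
Round 4: D 75, B 42. D has a majority.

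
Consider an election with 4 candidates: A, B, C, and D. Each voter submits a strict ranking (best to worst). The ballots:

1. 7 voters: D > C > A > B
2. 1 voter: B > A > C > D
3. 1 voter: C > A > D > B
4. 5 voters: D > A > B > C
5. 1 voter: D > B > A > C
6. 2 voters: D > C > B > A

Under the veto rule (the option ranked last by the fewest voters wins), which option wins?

Last-place votes: A 2, B 8, C 6, D 1.
D is ranked last by the fewest voters, so D wins.

D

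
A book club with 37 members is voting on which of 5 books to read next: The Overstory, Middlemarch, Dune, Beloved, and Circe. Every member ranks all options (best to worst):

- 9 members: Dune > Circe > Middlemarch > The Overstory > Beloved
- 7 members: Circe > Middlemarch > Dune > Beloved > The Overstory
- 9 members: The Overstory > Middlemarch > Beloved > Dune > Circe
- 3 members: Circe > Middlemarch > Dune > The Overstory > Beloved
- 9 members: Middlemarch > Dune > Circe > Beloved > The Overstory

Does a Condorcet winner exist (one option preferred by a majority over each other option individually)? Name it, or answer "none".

none

Checking pairwise contests:
Middlemarch beats The Overstory 28–9.
Circe beats Middlemarch 19–18.
Middlemarch beats Dune 28–9.
The Overstory beats Beloved 21–16.
Dune beats Circe 27–10.
Every option loses at least one head-to-head, so there is no Condorcet winner.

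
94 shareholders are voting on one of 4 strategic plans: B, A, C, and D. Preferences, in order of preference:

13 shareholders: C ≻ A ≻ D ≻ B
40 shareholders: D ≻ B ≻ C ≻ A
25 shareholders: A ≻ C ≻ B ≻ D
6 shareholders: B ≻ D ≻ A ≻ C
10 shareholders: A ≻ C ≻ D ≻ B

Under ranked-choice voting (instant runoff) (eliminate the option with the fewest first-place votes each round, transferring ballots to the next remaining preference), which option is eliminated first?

B

Round 1: B 6, A 35, C 13, D 40. Eliminate B.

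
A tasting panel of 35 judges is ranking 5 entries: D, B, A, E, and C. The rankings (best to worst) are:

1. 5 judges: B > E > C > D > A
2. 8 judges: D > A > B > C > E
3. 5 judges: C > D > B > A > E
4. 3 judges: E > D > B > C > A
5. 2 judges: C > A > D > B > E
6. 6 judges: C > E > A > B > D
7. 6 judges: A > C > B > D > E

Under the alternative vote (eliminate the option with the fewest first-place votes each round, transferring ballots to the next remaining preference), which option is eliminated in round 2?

B

Round 1: D 8, B 5, A 6, E 3, C 13. Eliminate E.
Round 2: D 11, B 5, A 6, C 13. Eliminate B.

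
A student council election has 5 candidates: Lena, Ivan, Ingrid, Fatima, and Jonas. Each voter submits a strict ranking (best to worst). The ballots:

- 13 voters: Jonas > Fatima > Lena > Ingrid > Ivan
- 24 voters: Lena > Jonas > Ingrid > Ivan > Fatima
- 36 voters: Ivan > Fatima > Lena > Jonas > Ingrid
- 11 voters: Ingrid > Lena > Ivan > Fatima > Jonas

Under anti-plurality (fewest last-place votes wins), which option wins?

Last-place votes: Lena 0, Ivan 13, Ingrid 36, Fatima 24, Jonas 11.
Lena is ranked last by the fewest voters, so Lena wins.

Lena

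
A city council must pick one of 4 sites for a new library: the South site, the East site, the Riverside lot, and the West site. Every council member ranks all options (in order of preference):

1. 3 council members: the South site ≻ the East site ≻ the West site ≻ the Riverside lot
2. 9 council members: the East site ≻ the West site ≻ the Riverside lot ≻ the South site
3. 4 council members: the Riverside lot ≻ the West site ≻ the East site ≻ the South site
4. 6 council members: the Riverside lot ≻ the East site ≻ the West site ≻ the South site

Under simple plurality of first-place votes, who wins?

the Riverside lot

First-place votes: the South site 3, the East site 9, the Riverside lot 10, the West site 0.
the Riverside lot has the most first-place votes.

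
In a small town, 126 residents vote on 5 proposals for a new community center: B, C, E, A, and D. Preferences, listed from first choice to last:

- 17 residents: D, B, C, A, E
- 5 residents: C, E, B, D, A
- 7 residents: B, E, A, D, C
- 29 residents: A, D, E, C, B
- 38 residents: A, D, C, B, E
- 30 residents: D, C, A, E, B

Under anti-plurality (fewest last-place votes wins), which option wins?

D

Last-place votes: B 59, C 7, E 55, A 5, D 0.
D is ranked last by the fewest voters, so D wins.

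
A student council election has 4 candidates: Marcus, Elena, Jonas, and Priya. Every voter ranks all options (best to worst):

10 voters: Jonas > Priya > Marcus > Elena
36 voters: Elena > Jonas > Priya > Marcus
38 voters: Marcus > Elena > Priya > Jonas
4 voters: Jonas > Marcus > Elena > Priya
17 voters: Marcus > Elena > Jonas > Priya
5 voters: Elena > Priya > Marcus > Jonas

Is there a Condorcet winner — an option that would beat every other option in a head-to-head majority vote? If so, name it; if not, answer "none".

Marcus

Marcus vs Elena: 69–41 for Marcus.
Marcus vs Jonas: 60–50 for Marcus.
Marcus vs Priya: 59–51 for Marcus.
Marcus beats every other option head-to-head.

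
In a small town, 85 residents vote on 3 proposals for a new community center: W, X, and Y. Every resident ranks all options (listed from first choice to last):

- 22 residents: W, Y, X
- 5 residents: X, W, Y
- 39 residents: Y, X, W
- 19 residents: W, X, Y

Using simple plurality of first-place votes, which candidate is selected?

W

First-place votes: W 41, X 5, Y 39.
W has the most first-place votes.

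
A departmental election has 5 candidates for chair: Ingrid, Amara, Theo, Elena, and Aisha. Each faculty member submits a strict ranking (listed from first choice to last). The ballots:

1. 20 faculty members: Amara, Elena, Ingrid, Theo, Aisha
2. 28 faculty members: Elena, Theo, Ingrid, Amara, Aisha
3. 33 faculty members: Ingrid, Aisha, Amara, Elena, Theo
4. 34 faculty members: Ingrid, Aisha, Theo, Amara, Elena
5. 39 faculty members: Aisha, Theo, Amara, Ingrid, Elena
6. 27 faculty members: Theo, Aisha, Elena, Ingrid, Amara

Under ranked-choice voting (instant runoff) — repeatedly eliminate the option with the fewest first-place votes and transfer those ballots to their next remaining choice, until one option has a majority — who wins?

Ingrid

Round 1: Ingrid 67, Amara 20, Theo 27, Elena 28, Aisha 39. Eliminate Amara.
Round 2: Ingrid 67, Theo 27, Elena 48, Aisha 39. Eliminate Theo.
Round 3: Ingrid 67, Elena 48, Aisha 66. Eliminate Elena.
Round 4: Ingrid 115, Aisha 66. Ingrid has a majority.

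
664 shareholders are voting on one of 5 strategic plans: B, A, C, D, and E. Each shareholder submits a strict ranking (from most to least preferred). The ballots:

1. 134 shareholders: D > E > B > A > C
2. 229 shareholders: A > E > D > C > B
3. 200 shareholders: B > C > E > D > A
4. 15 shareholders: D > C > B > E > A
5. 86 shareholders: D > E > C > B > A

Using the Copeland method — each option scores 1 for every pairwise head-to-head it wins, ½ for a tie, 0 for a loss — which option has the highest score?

B: beats A and C; loses to D and E → score 2.
A: beats C; loses to B, D, and E → score 1.
C: loses to B, A, D, and E → score 0.
D: beats B, A, and C; loses to E → score 3.
E: beats B, A, C, and D → score 4.
E has the best pairwise record.

E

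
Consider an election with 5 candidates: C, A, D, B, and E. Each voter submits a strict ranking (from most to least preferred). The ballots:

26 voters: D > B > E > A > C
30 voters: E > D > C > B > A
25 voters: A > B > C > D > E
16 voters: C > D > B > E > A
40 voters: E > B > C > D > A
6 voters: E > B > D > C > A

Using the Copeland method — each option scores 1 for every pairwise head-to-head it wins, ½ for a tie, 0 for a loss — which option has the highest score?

C: beats A and D; loses to B and E → score 2.
A: loses to C, D, B, and E → score 0.
D: beats A and B; loses to C and E → score 2.
B: beats C and A; loses to D and E → score 2.
E: beats C, A, D, and B → score 4.
E has the best pairwise record.

E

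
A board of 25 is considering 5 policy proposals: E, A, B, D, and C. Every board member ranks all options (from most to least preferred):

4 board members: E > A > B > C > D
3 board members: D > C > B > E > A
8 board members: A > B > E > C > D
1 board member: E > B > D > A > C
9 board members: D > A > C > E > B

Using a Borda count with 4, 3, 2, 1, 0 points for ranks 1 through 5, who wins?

A

E: 4·4 + 3·1 + 8·2 + 1·4 + 9·1 = 48
A: 4·3 + 3·0 + 8·4 + 1·1 + 9·3 = 72
B: 4·2 + 3·2 + 8·3 + 1·3 + 9·0 = 41
D: 4·0 + 3·4 + 8·0 + 1·2 + 9·4 = 50
C: 4·1 + 3·3 + 8·1 + 1·0 + 9·2 = 39
A has the highest Borda score (72).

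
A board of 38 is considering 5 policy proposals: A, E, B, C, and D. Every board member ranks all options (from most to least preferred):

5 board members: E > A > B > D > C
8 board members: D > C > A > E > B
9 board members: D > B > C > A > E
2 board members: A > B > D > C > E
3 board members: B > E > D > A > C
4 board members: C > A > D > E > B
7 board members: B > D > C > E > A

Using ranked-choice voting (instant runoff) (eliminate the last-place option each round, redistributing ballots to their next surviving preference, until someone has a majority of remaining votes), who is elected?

D

Round 1: A 2, E 5, B 10, C 4, D 17. Eliminate A.
Round 2: E 5, B 12, C 4, D 17. Eliminate C.
Round 3: E 5, B 12, D 21. D has a majority.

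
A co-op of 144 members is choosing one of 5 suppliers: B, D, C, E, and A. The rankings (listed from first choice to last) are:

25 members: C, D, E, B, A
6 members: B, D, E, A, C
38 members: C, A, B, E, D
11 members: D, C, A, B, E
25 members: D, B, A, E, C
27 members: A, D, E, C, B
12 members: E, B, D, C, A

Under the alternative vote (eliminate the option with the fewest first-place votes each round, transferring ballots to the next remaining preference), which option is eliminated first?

Round 1: B 6, D 36, C 63, E 12, A 27. Eliminate B.

B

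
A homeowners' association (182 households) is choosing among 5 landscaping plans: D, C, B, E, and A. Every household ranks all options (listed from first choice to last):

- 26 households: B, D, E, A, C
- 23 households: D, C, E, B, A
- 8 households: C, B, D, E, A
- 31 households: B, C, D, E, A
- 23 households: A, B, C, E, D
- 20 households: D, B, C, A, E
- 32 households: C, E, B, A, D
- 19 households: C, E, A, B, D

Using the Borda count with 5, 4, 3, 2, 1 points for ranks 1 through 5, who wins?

D: 26·4 + 23·5 + 8·3 + 31·3 + 23·1 + 20·5 + 32·1 + 19·1 = 510
C: 26·1 + 23·4 + 8·5 + 31·4 + 23·3 + 20·3 + 32·5 + 19·5 = 666
B: 26·5 + 23·2 + 8·4 + 31·5 + 23·4 + 20·4 + 32·3 + 19·2 = 669
E: 26·3 + 23·3 + 8·2 + 31·2 + 23·2 + 20·1 + 32·4 + 19·4 = 495
A: 26·2 + 23·1 + 8·1 + 31·1 + 23·5 + 20·2 + 32·2 + 19·3 = 390
B has the highest Borda score (669).

B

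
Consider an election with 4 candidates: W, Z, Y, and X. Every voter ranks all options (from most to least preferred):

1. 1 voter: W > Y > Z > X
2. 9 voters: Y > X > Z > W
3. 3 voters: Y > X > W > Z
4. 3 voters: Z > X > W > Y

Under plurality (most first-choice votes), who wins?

First-place votes: W 1, Z 3, Y 12, X 0.
Y has the most first-place votes.

Y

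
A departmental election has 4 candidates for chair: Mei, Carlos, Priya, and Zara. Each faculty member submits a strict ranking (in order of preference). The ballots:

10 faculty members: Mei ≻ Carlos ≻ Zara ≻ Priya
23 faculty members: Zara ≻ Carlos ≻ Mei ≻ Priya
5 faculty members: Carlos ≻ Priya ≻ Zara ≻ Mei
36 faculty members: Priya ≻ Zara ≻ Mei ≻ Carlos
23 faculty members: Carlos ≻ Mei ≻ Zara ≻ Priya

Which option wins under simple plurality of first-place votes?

First-place votes: Mei 10, Carlos 28, Priya 36, Zara 23.
Priya has the most first-place votes.

Priya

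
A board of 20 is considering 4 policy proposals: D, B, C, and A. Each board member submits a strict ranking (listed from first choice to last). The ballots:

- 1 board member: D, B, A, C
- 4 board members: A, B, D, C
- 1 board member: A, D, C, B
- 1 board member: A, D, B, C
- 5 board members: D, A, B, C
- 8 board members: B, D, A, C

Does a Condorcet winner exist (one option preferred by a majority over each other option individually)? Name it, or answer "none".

none

Checking pairwise contests:
B beats D 12–8.
A beats B 11–9.
D beats C 20–0.
D beats A 14–6.
Every option loses at least one head-to-head, so there is no Condorcet winner.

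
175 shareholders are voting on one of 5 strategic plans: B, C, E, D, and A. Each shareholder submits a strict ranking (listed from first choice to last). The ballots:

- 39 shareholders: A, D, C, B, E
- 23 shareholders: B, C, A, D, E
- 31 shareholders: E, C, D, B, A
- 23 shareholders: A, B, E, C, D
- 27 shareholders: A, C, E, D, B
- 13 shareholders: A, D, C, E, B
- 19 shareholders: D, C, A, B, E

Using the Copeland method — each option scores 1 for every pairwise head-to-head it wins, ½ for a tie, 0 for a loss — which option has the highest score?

A

B: beats E; loses to C, D, and A → score 1.
C: beats B, E, and D; loses to A → score 3.
E: loses to B, C, D, and A → score 0.
D: beats B and E; loses to C and A → score 2.
A: beats B, C, E, and D → score 4.
A has the best pairwise record.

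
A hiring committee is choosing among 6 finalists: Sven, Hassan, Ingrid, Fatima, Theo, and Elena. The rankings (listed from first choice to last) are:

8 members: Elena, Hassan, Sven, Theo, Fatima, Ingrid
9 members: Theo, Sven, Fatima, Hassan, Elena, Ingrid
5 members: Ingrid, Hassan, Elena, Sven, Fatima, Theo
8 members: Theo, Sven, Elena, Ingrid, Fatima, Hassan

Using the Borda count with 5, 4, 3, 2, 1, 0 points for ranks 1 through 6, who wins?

Sven

Sven: 8·3 + 9·4 + 5·2 + 8·4 = 102
Hassan: 8·4 + 9·2 + 5·4 + 8·0 = 70
Ingrid: 8·0 + 9·0 + 5·5 + 8·2 = 41
Fatima: 8·1 + 9·3 + 5·1 + 8·1 = 48
Theo: 8·2 + 9·5 + 5·0 + 8·5 = 101
Elena: 8·5 + 9·1 + 5·3 + 8·3 = 88
Sven has the highest Borda score (102).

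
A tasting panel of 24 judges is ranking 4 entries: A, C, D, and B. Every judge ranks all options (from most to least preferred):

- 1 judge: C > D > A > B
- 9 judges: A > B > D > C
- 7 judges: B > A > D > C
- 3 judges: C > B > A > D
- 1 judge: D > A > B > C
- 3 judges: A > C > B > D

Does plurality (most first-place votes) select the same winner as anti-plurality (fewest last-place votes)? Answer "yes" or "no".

yes

Plurality — first-place votes: A 12, C 4, D 1, B 7. Winner: A.
Anti-plurality — last-place votes: A 0, C 17, D 6, B 1. Winner: A.
The two methods agree.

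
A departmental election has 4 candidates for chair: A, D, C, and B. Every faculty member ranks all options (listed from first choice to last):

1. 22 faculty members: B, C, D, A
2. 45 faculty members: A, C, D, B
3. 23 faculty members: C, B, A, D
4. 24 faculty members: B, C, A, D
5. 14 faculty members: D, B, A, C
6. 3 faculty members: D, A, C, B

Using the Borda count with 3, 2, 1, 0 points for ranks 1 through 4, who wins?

A: 22·0 + 45·3 + 23·1 + 24·1 + 14·1 + 3·2 = 202
D: 22·1 + 45·1 + 23·0 + 24·0 + 14·3 + 3·3 = 118
C: 22·2 + 45·2 + 23·3 + 24·2 + 14·0 + 3·1 = 254
B: 22·3 + 45·0 + 23·2 + 24·3 + 14·2 + 3·0 = 212
C has the highest Borda score (254).

C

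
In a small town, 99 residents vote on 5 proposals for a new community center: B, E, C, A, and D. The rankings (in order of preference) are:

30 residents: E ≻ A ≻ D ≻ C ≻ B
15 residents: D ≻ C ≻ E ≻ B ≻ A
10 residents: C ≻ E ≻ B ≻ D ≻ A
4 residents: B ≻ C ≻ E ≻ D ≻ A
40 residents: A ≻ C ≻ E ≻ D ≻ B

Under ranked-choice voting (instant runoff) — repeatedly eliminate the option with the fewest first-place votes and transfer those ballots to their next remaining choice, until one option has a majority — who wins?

E

Round 1: B 4, E 30, C 10, A 40, D 15. Eliminate B.
Round 2: E 30, C 14, A 40, D 15. Eliminate C.
Round 3: E 44, A 40, D 15. Eliminate D.
Round 4: E 59, A 40. E has a majority.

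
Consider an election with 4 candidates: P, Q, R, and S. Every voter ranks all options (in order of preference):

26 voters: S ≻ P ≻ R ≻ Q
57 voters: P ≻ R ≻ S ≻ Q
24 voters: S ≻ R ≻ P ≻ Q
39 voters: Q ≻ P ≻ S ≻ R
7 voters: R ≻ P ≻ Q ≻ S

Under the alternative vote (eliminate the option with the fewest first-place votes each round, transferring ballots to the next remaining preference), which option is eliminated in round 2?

Round 1: P 57, Q 39, R 7, S 50. Eliminate R.
Round 2: P 64, Q 39, S 50. Eliminate Q.

Q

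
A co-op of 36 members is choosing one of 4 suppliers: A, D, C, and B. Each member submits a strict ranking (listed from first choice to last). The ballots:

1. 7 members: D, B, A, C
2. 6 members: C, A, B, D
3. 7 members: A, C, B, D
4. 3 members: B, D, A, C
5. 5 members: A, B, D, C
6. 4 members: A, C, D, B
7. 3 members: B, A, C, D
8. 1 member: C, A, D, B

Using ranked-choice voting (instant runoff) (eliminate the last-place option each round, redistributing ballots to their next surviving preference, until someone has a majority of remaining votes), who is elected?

Round 1: A 16, D 7, C 7, B 6. Eliminate B.
Round 2: A 19, D 10, C 7. A has a majority.

A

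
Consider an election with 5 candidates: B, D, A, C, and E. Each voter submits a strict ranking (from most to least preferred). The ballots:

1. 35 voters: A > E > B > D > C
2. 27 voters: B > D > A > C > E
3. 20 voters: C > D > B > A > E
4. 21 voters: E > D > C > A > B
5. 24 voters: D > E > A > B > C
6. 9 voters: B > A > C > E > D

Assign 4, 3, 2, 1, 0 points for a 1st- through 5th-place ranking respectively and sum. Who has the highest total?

D

B: 35·2 + 27·4 + 20·2 + 21·0 + 24·1 + 9·4 = 278
D: 35·1 + 27·3 + 20·3 + 21·3 + 24·4 + 9·0 = 335
A: 35·4 + 27·2 + 20·1 + 21·1 + 24·2 + 9·3 = 310
C: 35·0 + 27·1 + 20·4 + 21·2 + 24·0 + 9·2 = 167
E: 35·3 + 27·0 + 20·0 + 21·4 + 24·3 + 9·1 = 270
D has the highest Borda score (335).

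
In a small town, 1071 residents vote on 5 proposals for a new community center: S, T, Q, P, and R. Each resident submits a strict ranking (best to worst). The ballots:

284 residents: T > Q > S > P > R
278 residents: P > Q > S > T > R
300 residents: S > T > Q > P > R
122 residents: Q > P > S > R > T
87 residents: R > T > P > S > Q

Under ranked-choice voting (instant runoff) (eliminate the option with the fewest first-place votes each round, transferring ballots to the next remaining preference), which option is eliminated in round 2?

Q

Round 1: S 300, T 284, Q 122, P 278, R 87. Eliminate R.
Round 2: S 300, T 371, Q 122, P 278. Eliminate Q.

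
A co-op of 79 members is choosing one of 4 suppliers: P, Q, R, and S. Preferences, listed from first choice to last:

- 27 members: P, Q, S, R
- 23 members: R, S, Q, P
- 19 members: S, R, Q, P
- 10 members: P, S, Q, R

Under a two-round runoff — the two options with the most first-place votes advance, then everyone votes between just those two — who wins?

Round 1 first-place votes: P 37, Q 0, R 23, S 19.
P and R advance.
Runoff: P is preferred to R by 37 voters; R by 42.
R wins the runoff.

R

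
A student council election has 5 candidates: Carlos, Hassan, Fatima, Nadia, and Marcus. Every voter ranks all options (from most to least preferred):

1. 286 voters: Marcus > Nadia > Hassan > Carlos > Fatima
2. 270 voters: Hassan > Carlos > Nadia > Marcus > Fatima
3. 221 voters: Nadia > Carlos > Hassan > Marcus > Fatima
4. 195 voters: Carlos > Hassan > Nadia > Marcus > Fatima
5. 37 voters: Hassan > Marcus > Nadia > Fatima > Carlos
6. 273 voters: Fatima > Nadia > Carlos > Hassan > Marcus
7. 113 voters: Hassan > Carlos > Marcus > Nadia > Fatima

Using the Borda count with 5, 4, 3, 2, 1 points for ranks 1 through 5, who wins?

Nadia

Carlos: 286·2 + 270·4 + 221·4 + 195·5 + 37·1 + 273·3 + 113·4 = 4819
Hassan: 286·3 + 270·5 + 221·3 + 195·4 + 37·5 + 273·2 + 113·5 = 4947
Fatima: 286·1 + 270·1 + 221·1 + 195·1 + 37·2 + 273·5 + 113·1 = 2524
Nadia: 286·4 + 270·3 + 221·5 + 195·3 + 37·3 + 273·4 + 113·2 = 5073
Marcus: 286·5 + 270·2 + 221·2 + 195·2 + 37·4 + 273·1 + 113·3 = 3562
Nadia has the highest Borda score (5073).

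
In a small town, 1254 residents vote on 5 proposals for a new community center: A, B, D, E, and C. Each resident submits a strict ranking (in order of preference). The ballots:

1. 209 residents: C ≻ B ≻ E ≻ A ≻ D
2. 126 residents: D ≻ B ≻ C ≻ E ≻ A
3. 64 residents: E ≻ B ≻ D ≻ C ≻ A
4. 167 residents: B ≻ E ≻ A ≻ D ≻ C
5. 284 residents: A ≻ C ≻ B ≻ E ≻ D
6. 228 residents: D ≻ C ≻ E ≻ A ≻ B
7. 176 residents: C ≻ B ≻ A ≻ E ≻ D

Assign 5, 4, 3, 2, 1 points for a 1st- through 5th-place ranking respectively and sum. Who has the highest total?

C

A: 209·2 + 126·1 + 64·1 + 167·3 + 284·5 + 228·2 + 176·3 = 3513
B: 209·4 + 126·4 + 64·4 + 167·5 + 284·3 + 228·1 + 176·4 = 4215
D: 209·1 + 126·5 + 64·3 + 167·2 + 284·1 + 228·5 + 176·1 = 2965
E: 209·3 + 126·2 + 64·5 + 167·4 + 284·2 + 228·3 + 176·2 = 3471
C: 209·5 + 126·3 + 64·2 + 167·1 + 284·4 + 228·4 + 176·5 = 4646
C has the highest Borda score (4646).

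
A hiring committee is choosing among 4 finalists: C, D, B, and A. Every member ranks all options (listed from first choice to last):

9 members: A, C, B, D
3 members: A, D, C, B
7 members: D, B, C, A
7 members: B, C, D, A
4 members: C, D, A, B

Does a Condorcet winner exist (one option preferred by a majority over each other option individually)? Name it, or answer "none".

C

C vs D: 20–10 for C.
C vs B: 16–14 for C.
C vs A: 18–12 for C.
C beats every other option head-to-head.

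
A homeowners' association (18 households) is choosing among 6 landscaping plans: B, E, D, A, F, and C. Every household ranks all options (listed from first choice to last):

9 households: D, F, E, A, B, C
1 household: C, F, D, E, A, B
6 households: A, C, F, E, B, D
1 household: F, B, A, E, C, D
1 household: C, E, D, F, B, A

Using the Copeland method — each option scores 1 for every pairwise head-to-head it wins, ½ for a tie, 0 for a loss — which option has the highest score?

B: beats C; loses to E, D, A, and F → score 1.
E: beats B, A, and C; loses to D and F → score 3.
D: beats B, E, A, and F; ties C → score 4.5.
A: beats B and C; loses to E, D, and F → score 2.
F: beats B, E, A, and C; loses to D → score 4.
C: ties D; loses to B, E, A, and F → score 0.5.
D has the best pairwise record.

D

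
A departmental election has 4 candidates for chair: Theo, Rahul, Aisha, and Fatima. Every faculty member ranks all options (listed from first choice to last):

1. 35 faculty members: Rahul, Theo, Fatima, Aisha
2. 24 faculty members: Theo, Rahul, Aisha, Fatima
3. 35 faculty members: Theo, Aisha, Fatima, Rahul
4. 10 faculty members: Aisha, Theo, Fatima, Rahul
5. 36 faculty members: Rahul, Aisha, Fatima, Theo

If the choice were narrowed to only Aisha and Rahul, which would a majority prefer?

Voters preferring Aisha to Rahul: 45; preferring Rahul to Aisha: 95.
Rahul wins the head-to-head.

Rahul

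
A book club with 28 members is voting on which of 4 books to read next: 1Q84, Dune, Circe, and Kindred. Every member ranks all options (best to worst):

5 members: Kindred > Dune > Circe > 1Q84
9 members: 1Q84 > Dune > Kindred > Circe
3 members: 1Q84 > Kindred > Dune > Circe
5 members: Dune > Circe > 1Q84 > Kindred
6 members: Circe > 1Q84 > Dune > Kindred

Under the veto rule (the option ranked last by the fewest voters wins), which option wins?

Dune

Last-place votes: 1Q84 5, Dune 0, Circe 12, Kindred 11.
Dune is ranked last by the fewest voters, so Dune wins.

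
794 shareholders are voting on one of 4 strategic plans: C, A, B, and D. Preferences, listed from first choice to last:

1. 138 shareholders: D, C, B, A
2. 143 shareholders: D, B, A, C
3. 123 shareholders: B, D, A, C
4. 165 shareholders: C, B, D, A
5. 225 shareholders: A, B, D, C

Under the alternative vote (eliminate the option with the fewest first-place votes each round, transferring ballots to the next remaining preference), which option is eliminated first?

B

Round 1: C 165, A 225, B 123, D 281. Eliminate B.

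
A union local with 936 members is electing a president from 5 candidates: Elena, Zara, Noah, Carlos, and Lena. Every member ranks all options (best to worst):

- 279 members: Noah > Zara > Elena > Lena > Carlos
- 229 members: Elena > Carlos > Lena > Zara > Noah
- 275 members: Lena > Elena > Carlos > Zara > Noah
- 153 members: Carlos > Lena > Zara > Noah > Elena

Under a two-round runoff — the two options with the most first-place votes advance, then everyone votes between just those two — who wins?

Round 1 first-place votes: Elena 229, Zara 0, Noah 279, Carlos 153, Lena 275.
Noah and Lena advance.
Runoff: Noah is preferred to Lena by 279 voters; Lena by 657.
Lena wins the runoff.

Lena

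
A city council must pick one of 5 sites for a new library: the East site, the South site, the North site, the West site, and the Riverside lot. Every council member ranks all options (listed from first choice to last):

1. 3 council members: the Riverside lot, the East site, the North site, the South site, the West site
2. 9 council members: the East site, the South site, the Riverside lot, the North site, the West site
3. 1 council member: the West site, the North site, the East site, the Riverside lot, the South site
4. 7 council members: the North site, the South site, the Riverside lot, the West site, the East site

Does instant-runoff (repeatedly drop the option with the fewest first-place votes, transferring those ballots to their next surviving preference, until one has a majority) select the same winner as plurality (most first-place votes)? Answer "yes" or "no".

Instant-runoff — R1 the East site 9, the South site 0, the North site 7, the West site 1, the Riverside lot 3 (the South site out); R2 the East site 9, the North site 7, the West site 1, the Riverside lot 3 (the West site out); R3 the East site 9, the North site 8, the Riverside lot 3 (the Riverside lot out); R4 the East site 12, the North site 8 (the East site winner). Winner: the East site.
Plurality — first-place votes: the East site 9, the South site 0, the North site 7, the West site 1, the Riverside lot 3. Winner: the East site.
The two methods agree.

yes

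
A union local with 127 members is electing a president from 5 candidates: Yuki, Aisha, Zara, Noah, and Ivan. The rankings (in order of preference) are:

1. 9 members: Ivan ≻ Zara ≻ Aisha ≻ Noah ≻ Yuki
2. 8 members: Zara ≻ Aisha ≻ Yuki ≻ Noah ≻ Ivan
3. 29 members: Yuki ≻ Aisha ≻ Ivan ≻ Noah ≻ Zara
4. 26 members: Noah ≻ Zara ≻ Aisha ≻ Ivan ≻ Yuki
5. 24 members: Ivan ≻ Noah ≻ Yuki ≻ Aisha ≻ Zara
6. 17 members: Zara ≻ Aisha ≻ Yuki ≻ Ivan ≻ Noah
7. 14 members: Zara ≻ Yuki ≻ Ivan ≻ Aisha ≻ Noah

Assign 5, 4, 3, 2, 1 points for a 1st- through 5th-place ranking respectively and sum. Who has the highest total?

Aisha

Yuki: 9·1 + 8·3 + 29·5 + 26·1 + 24·3 + 17·3 + 14·4 = 383
Aisha: 9·3 + 8·4 + 29·4 + 26·3 + 24·2 + 17·4 + 14·2 = 397
Zara: 9·4 + 8·5 + 29·1 + 26·4 + 24·1 + 17·5 + 14·5 = 388
Noah: 9·2 + 8·2 + 29·2 + 26·5 + 24·4 + 17·1 + 14·1 = 349
Ivan: 9·5 + 8·1 + 29·3 + 26·2 + 24·5 + 17·2 + 14·3 = 388
Aisha has the highest Borda score (397).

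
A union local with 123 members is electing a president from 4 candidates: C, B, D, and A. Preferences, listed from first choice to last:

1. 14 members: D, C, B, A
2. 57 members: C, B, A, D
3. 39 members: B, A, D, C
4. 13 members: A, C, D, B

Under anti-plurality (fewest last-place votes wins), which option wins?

Last-place votes: C 39, B 13, D 57, A 14.
B is ranked last by the fewest voters, so B wins.

B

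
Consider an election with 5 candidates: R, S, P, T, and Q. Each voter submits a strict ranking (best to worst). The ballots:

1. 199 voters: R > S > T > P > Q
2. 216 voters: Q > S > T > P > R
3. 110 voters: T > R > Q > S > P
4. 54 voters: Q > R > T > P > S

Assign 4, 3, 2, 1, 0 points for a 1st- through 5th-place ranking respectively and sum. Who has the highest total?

R: 199·4 + 216·0 + 110·3 + 54·3 = 1288
S: 199·3 + 216·3 + 110·1 + 54·0 = 1355
P: 199·1 + 216·1 + 110·0 + 54·1 = 469
T: 199·2 + 216·2 + 110·4 + 54·2 = 1378
Q: 199·0 + 216·4 + 110·2 + 54·4 = 1300
T has the highest Borda score (1378).

T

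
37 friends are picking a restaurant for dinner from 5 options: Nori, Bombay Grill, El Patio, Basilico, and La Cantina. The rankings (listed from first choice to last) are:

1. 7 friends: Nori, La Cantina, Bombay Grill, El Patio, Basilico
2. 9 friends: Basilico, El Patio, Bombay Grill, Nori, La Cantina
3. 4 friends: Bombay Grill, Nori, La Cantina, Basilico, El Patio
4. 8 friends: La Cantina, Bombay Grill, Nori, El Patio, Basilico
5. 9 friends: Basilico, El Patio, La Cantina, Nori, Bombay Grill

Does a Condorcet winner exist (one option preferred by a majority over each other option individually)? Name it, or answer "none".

none

Checking pairwise contests:
Bombay Grill beats Nori 21–16.
La Cantina beats Bombay Grill 24–13.
Nori beats El Patio 19–18.
Nori beats Basilico 19–18.
Nori beats La Cantina 20–17.
Every option loses at least one head-to-head, so there is no Condorcet winner.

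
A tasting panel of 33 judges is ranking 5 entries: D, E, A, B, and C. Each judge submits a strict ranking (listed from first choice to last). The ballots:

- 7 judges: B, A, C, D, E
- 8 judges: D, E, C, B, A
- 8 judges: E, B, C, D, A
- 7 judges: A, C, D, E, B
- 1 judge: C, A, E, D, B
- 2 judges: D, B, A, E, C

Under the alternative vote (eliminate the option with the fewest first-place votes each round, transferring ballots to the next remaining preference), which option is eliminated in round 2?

B

Round 1: D 10, E 8, A 7, B 7, C 1. Eliminate C.
Round 2: D 10, E 8, A 8, B 7. Eliminate B.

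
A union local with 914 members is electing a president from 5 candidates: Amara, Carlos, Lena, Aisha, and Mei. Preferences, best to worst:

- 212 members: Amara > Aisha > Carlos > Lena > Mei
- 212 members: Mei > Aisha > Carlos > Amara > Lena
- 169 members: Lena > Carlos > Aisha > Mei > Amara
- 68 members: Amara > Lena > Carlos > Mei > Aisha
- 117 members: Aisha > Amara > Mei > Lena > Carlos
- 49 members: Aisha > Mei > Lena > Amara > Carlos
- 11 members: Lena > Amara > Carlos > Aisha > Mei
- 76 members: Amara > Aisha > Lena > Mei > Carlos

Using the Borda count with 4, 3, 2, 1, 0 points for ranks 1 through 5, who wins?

Aisha

Amara: 212·4 + 212·1 + 169·0 + 68·4 + 117·3 + 49·1 + 11·3 + 76·4 = 2069
Carlos: 212·2 + 212·2 + 169·3 + 68·2 + 117·0 + 49·0 + 11·2 + 76·0 = 1513
Lena: 212·1 + 212·0 + 169·4 + 68·3 + 117·1 + 49·2 + 11·4 + 76·2 = 1503
Aisha: 212·3 + 212·3 + 169·2 + 68·0 + 117·4 + 49·4 + 11·1 + 76·3 = 2513
Mei: 212·0 + 212·4 + 169·1 + 68·1 + 117·2 + 49·3 + 11·0 + 76·1 = 1542
Aisha has the highest Borda score (2513).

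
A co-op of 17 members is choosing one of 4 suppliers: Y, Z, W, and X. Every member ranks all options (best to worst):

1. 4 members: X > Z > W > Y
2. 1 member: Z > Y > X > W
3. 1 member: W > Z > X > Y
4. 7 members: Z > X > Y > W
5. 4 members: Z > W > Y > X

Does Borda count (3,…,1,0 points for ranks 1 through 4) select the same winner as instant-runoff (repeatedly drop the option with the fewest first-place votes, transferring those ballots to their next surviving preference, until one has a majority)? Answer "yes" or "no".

yes

Borda — scores: Y 13, Z 46, W 15, X 28. Winner: Z.
Instant-runoff — R1 Y 0, Z 12, W 1, X 4 (Z winner). Winner: Z.
The two methods agree.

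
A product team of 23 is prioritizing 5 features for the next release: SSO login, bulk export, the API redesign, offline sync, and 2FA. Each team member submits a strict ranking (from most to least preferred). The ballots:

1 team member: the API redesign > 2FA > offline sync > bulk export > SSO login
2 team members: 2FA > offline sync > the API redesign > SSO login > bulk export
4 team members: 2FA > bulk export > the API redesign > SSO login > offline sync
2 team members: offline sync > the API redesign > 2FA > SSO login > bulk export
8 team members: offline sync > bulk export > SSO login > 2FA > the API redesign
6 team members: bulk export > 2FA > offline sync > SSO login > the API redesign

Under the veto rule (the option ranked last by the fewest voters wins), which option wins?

2FA

Last-place votes: SSO login 1, bulk export 4, the API redesign 14, offline sync 4, 2FA 0.
2FA is ranked last by the fewest voters, so 2FA wins.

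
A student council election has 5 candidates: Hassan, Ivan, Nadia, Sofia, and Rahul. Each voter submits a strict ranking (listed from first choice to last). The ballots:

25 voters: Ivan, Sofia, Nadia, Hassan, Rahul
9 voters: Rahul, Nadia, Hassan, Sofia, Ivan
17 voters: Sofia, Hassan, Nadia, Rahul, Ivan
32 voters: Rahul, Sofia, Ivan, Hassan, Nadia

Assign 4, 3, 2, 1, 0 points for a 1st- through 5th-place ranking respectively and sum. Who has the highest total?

Sofia

Hassan: 25·1 + 9·2 + 17·3 + 32·1 = 126
Ivan: 25·4 + 9·0 + 17·0 + 32·2 = 164
Nadia: 25·2 + 9·3 + 17·2 + 32·0 = 111
Sofia: 25·3 + 9·1 + 17·4 + 32·3 = 248
Rahul: 25·0 + 9·4 + 17·1 + 32·4 = 181
Sofia has the highest Borda score (248).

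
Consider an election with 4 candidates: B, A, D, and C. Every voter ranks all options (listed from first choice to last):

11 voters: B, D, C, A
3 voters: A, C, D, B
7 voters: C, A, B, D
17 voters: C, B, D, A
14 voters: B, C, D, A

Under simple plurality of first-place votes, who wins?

First-place votes: B 25, A 3, D 0, C 24.
B has the most first-place votes.

B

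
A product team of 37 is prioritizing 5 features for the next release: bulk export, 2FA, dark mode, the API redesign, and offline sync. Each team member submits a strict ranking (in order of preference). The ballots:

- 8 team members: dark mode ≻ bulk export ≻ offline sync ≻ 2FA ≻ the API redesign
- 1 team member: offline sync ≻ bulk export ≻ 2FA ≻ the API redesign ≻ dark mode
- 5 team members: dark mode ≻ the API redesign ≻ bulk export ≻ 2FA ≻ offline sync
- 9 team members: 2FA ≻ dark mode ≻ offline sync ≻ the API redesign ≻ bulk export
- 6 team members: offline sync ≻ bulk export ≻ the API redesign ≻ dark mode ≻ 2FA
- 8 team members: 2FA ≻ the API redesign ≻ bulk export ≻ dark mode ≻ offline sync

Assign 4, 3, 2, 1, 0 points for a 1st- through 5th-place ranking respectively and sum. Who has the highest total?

bulk export: 8·3 + 1·3 + 5·2 + 9·0 + 6·3 + 8·2 = 71
2FA: 8·1 + 1·2 + 5·1 + 9·4 + 6·0 + 8·4 = 83
dark mode: 8·4 + 1·0 + 5·4 + 9·3 + 6·1 + 8·1 = 93
the API redesign: 8·0 + 1·1 + 5·3 + 9·1 + 6·2 + 8·3 = 61
offline sync: 8·2 + 1·4 + 5·0 + 9·2 + 6·4 + 8·0 = 62
dark mode has the highest Borda score (93).

dark mode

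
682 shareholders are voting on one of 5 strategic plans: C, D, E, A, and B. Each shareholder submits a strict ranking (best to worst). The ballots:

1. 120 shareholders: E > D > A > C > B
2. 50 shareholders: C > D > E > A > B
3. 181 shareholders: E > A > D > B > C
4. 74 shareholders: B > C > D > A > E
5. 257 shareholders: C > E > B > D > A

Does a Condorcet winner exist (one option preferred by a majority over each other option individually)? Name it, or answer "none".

C vs D: 381–301 for C.
C vs E: 381–301 for C.
C vs A: 381–301 for C.
C vs B: 427–255 for C.
C beats every other option head-to-head.

C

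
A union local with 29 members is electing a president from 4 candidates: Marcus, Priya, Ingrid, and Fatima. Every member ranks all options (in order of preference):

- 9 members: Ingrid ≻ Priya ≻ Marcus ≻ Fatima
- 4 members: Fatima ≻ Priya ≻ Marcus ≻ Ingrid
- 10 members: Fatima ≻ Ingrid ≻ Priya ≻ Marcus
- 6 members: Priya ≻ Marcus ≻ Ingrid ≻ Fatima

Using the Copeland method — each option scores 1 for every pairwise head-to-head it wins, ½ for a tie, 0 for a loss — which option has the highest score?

Marcus: beats Fatima; loses to Priya and Ingrid → score 1.
Priya: beats Marcus and Fatima; loses to Ingrid → score 2.
Ingrid: beats Marcus, Priya, and Fatima → score 3.
Fatima: loses to Marcus, Priya, and Ingrid → score 0.
Ingrid has the best pairwise record.

Ingrid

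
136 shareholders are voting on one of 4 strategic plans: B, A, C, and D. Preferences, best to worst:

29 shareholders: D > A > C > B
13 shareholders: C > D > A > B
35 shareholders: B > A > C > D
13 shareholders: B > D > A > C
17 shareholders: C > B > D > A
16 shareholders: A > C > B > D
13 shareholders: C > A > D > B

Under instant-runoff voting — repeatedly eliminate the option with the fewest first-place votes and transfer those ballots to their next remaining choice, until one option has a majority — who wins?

Round 1: B 48, A 16, C 43, D 29. Eliminate A.
Round 2: B 48, C 59, D 29. Eliminate D.
Round 3: B 48, C 88. C has a majority.

C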